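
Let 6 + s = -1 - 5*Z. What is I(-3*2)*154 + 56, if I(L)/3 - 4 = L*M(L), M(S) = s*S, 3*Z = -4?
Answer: -3640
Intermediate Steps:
Z = -4/3 (Z = (1/3)*(-4) = -4/3 ≈ -1.3333)
s = -1/3 (s = -6 + (-1 - 5*(-4/3)) = -6 + (-1 + 20/3) = -6 + 17/3 = -1/3 ≈ -0.33333)
M(S) = -S/3
I(L) = 12 - L**2 (I(L) = 12 + 3*(L*(-L/3)) = 12 + 3*(-L**2/3) = 12 - L**2)
I(-3*2)*154 + 56 = (12 - (-3*2)**2)*154 + 56 = (12 - 1*(-6)**2)*154 + 56 = (12 - 1*36)*154 + 56 = (12 - 36)*154 + 56 = -24*154 + 56 = -3696 + 56 = -3640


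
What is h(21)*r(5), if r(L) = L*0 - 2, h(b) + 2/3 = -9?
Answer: 58/3 ≈ 19.333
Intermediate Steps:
h(b) = -29/3 (h(b) = -⅔ - 9 = -29/3)
r(L) = -2 (r(L) = 0 - 2 = -2)
h(21)*r(5) = -29/3*(-2) = 58/3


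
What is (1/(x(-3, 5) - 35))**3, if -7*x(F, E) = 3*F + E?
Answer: -343/13997521 ≈ -2.4504e-5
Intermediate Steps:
x(F, E) = -3*F/7 - E/7 (x(F, E) = -(3*F + E)/7 = -(E + 3*F)/7 = -3*F/7 - E/7)
(1/(x(-3, 5) - 35))**3 = (1/((-3/7*(-3) - 1/7*5) - 35))**3 = (1/((9/7 - 5/7) - 35))**3 = (1/(4/7 - 35))**3 = (1/(-241/7))**3 = (-7/241)**3 = -343/13997521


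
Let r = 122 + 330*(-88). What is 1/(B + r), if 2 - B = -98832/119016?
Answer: -171/4944494 ≈ -3.4584e-5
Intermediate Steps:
B = 484/171 (B = 2 - (-98832)/119016 = 2 - 1*(-142/171) = 2 + 142/171 = 484/171 ≈ 2.8304)
r = -28918 (r = 122 - 29040 = -28918)
1/(B + r) = 1/(484/171 - 28918) = 1/(-4944494/171) = -171/4944494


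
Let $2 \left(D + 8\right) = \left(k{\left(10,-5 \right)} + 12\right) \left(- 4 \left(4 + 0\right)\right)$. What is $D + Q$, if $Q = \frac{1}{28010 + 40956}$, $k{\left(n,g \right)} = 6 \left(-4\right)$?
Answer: $\frac{6069009}{68966} \approx 88.0$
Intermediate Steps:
$k{\left(n,g \right)} = -24$
$Q = \frac{1}{68966} \approx 1.45 \cdot 10^{-5}$
$D = 88$ ($D = -8 + \frac{\left(-24 + 12\right) \left(- 4 \left(4 + 0\right)\right)}{2} = -8 + \frac{\left(-12\right) \left(\left(-4\right) 4\right)}{2} = -8 + \frac{\left(-12\right) \left(-16\right)}{2} = -8 + \frac{1}{2} \cdot 192 = -8 + 96 = 88$)
$D + Q = 88 + \frac{1}{68966} = \frac{6069009}{68966}$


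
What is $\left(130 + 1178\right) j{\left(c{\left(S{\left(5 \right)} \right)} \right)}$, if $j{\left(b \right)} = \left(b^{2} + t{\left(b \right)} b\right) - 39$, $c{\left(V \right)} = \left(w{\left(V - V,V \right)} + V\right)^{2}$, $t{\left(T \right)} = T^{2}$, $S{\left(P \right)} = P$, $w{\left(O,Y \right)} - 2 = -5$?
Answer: $53628$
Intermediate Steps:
$w{\left(O,Y \right)} = -3$ ($w{\left(O,Y \right)} = 2 - 5 = -3$)
$c{\left(V \right)} = \left(-3 + V\right)^{2}$
$j{\left(b \right)} = -39 + b^{2} + b^{3}$ ($j{\left(b \right)} = \left(b^{2} + b^{2} b\right) - 39 = \left(b^{2} + b^{3}\right) - 39 = -39 + b^{2} + b^{3}$)
$\left(130 + 1178\right) j{\left(c{\left(S{\left(5 \right)} \right)} \right)} = \left(130 + 1178\right) \left(-39 + \left(\left(-3 + 5\right)^{2}\right)^{2} + \left(\left(-3 + 5\right)^{2}\right)^{3}\right) = 1308 \left(-39 + \left(2^{2}\right)^{2} + \left(2^{2}\right)^{3}\right) = 1308 \left(-39 + 4^{2} + 4^{3}\right) = 1308 \left(-39 + 16 + 64\right) = 1308 \cdot 41 = 53628$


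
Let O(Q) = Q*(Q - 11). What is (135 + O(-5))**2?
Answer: 46225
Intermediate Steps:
O(Q) = Q*(-11 + Q)
(135 + O(-5))**2 = (135 - 5*(-11 - 5))**2 = (135 - 5*(-16))**2 = (135 + 80)**2 = 215**2 = 46225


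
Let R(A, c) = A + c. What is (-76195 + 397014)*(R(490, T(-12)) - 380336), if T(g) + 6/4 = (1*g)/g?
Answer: -243723948567/2 ≈ -1.2186e+11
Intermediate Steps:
T(g) = -½ (T(g) = -3/2 + (1*g)/g = -3/2 + g/g = -3/2 + 1 = -½)
(-76195 + 397014)*(R(490, T(-12)) - 380336) = (-76195 + 397014)*((490 - ½) - 380336) = 320819*(979/2 - 380336) = 320819*(-759693/2) = -243723948567/2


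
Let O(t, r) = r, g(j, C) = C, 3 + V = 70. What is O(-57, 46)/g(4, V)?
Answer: 46/67 ≈ 0.68657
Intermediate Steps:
V = 67 (V = -3 + 70 = 67)
O(-57, 46)/g(4, V) = 46/67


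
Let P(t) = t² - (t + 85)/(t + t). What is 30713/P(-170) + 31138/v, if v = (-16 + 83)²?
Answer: 4151004290/518923911 ≈ 7.9993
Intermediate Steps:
P(t) = t² - (85 + t)/(2*t)
v = 4489 (v = 67² = 4489)
30713/P(-170) + 31138/v = 30713/(((½)*(-85 - 1*(-170) + 2*(-170)³)/(-170))) + 31138/4489 = 30713/(((½)*(-1/170)*(-85 + 170 + 2*(-4913000)))) + 31138*(1/4489) = 30713/(((½)*(-1/170)*(-85 + 170 - 9826000))) + 31138/4489 = 30713/(((½)*(-1/170)*(-9825915))) + 31138/4489 = 30713/(115599/4) + 31138/4489 = 30713*(4/115599) + 31138/4489 = 122852/115599 + 31138/4489 = 4151004290/518923911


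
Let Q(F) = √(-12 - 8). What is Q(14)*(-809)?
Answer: -1618*I*√5 ≈ -3618.0*I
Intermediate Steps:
Q(F) = 2*I*√5 (Q(F) = √(-20) = 2*I*√5)
Q(14)*(-809) = (2*I*√5)*(-809) = -1618*I*√5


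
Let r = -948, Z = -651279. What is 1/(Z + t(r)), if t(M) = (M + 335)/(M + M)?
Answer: -1896/1234824371 ≈ -1.5354e-6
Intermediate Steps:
t(M) = (335 + M)/(2*M) (t(M) = (335 + M)/((2*M)) = (335 + M)*(1/(2*M)) = (335 + M)/(2*M))
1/(Z + t(r)) = 1/(-651279 + (½)*(335 - 948)/(-948)) = 1/(-651279 + (½)*(-1/948)*(-613)) = 1/(-651279 + 613/1896) = 1/(-1234824371/1896) = -1896/1234824371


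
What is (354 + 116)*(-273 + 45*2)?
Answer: -86010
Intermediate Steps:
(354 + 116)*(-273 + 45*2) = 470*(-273 + 90) = 470*(-183) = -86010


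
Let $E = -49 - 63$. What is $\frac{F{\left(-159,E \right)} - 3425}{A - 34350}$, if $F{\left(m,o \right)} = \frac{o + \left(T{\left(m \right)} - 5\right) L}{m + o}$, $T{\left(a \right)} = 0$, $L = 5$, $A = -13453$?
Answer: $\frac{928038}{12954613} \approx 0.071638$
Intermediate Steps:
$E = -112$ ($E = -49 - 63 = -112$)
$F{\left(m,o \right)} = \frac{-25 + o}{m + o}$ ($F{\left(m,o \right)} = \frac{o + \left(0 - 5\right) 5}{m + o} = \frac{o - 25}{m + o} = \frac{-25 + o}{m + o}$)
$\frac{F{\left(-159,E \right)} - 3425}{A - 34350} = \frac{\frac{-25 - 112}{-159 - 112} - 3425}{-13453 - 34350} = \frac{\frac{1}{-271} \left(-137\right) - 3425}{-47803} = \left(\left(- \frac{1}{271}\right) \left(-137\right) - 3425\right) \left(- \frac{1}{47803}\right) = \left(\frac{137}{271} - 3425\right) \left(- \frac{1}{47803}\right) = \left(- \frac{928038}{271}\right) \left(- \frac{1}{47803}\right) = \frac{928038}{12954613}$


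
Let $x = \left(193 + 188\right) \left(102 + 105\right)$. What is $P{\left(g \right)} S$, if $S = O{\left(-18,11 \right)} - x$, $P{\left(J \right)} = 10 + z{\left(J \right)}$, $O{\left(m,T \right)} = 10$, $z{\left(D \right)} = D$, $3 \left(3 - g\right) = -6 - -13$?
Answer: $- \frac{2523424}{3} \approx -8.4114 \cdot 10^{5}$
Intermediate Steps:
$g = \frac{2}{3}$ ($g = 3 - \frac{-6 - -13}{3} = 3 - \frac{-6 + 13}{3} = 3 - \frac{7}{3} = \frac{2}{3} \approx 0.66667$)
$x = 78867$ ($x = 381 \cdot 207 = 78867$)
$P{\left(J \right)} = 10 + J$
$S = -78857$ ($S = 10 - 78867 = -78857$)
$P{\left(g \right)} S = \left(10 + \frac{2}{3}\right) \left(-78857\right) = \frac{32}{3} \left(-78857\right) = - \frac{2523424}{3}$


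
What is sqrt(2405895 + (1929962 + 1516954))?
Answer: sqrt(5852811) ≈ 2419.3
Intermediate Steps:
sqrt(2405895 + (1929962 + 1516954)) = sqrt(2405895 + 3446916) = sqrt(5852811)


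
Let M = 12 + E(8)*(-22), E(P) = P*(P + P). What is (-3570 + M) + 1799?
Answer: -4575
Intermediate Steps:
E(P) = 2*P² (E(P) = P*(2*P) = 2*P²)
M = -2804 (M = 12 + (2*8²)*(-22) = 12 + (2*64)*(-22) = 12 + 128*(-22) = 12 - 2816 = -2804)
(-3570 + M) + 1799 = (-3570 - 2804) + 1799 = -6374 + 1799 = -4575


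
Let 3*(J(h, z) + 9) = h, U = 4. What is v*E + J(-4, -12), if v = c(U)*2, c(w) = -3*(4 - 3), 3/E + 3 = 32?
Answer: -953/87 ≈ -10.954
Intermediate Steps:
E = 3/29 (E = 3/(-3 + 32) = 3/29 ≈ 0.10345)
c(w) = -3 (c(w) = -3*1 = -3)
J(h, z) = -9 + h/3
v = -6 (v = -3*2 = -6)
v*E + J(-4, -12) = -6*3/29 + (-9 + (⅓)*(-4)) = -18/29 + (-9 - 4/3) = -18/29 - 31/3 = -953/87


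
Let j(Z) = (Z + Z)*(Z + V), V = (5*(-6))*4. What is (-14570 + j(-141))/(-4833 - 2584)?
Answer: -59032/7417 ≈ -7.9590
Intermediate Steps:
V = -120 (V = -30*4 = -120)
j(Z) = 2*Z*(-120 + Z) (j(Z) = (Z + Z)*(Z - 120) = (2*Z)*(-120 + Z) = 2*Z*(-120 + Z))
(-14570 + j(-141))/(-4833 - 2584) = (-14570 + 2*(-141)*(-120 - 141))/(-4833 - 2584) = (-14570 + 2*(-141)*(-261))/(-7417) = (-14570 + 73602)*(-1/7417) = 59032*(-1/7417) = -59032/7417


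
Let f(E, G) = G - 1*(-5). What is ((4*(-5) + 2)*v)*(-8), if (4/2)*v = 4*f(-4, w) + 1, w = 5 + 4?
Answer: 4104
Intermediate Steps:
w = 9
f(E, G) = 5 + G (f(E, G) = G + 5 = 5 + G)
v = 57/2 (v = (4*(5 + 9) + 1)/2 = (4*14 + 1)/2 = (56 + 1)/2 = (½)*57 = 57/2 ≈ 28.500)
((4*(-5) + 2)*v)*(-8) = ((4*(-5) + 2)*(57/2))*(-8) = ((-20 + 2)*(57/2))*(-8) = -18*57/2*(-8) = -513*(-8) = 4104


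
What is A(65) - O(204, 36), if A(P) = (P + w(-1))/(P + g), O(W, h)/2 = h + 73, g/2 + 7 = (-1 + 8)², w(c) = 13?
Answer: -32404/149 ≈ -217.48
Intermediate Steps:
g = 84 (g = -14 + 2*(-1 + 8)² = -14 + 2*7² = -14 + 2*49 = -14 + 98 = 84)
O(W, h) = 146 + 2*h (O(W, h) = 2*(h + 73) = 2*(73 + h) = 146 + 2*h)
A(P) = (13 + P)/(84 + P) (A(P) = (P + 13)/(P + 84) = (13 + P)/(84 + P))
A(65) - O(204, 36) = (13 + 65)/(84 + 65) - (146 + 2*36) = 78/149 - (146 + 72) = (1/149)*78 - 1*218 = 78/149 - 218 = -32404/149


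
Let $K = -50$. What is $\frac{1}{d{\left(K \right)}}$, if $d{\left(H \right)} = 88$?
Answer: $\frac{1}{88} \approx 0.011364$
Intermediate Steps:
$\frac{1}{d{\left(K \right)}} = \frac{1}{88}$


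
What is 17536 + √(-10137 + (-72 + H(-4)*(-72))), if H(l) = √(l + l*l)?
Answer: 17536 + √(-10209 - 144*√3) ≈ 17536.0 + 102.27*I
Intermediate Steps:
H(l) = √(l + l²)
17536 + √(-10137 + (-72 + H(-4)*(-72))) = 17536 + √(-10137 + (-72 + √(-4*(1 - 4))*(-72))) = 17536 + √(-10137 + (-72 + √(-4*(-3))*(-72))) = 17536 + √(-10137 + (-72 + √12*(-72))) = 17536 + √(-10137 + (-72 + (2*√3)*(-72))) = 17536 + √(-10137 + (-72 - 144*√3)) = 17536 + √(-10209 - 144*√3)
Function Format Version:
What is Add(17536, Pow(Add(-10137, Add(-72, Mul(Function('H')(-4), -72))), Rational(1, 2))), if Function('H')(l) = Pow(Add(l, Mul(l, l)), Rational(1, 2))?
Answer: Add(17536, Pow(Add(-10209, Mul(-144, Pow(3, Rational(1, 2)))), Rational(1, 2))) ≈ Add(17536., Mul(102.27, I))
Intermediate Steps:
Function('H')(l) = Pow(Add(l, Pow(l, 2)), Rational(1, 2))
Add(17536, Pow(Add(-10137, Add(-72, Mul(Function('H')(-4), -72))), Rational(1, 2))) = Add(17536, Pow(Add(-10137, Add(-72, Mul(Pow(Mul(-4, Add(1, -4)), Rational(1, 2)), -72))), Rational(1, 2))) = Add(17536, Pow(Add(-10137, Add(-72, Mul(Pow(Mul(-4, -3), Rational(1, 2)), -72))), Rational(1, 2))) = Add(17536, Pow(Add(-10137, Add(-72, Mul(Pow(12, Rational(1, 2)), -72))), Rational(1, 2))) = Add(17536, Pow(Add(-10137, Add(-72, Mul(Mul(2, Pow(3, Rational(1, 2))), -72))), Rational(1, 2))) = Add(17536, Pow(Add(-10137, Add(-72, Mul(-144, Pow(3, Rational(1, 2))))), Rational(1, 2))) = Add(17536, Pow(Add(-10209, Mul(-144, Pow(3, Rational(1, 2)))), Rational(1, 2)))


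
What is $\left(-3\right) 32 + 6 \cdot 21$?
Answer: $30$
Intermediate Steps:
$\left(-3\right) 32 + 6 \cdot 21 = -96 + 126 = 30$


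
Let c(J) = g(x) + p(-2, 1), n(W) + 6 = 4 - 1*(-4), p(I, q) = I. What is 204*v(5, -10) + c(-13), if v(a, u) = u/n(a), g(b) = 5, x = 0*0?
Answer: -1017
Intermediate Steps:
x = 0
n(W) = 2 (n(W) = -6 + (4 - 1*(-4)) = -6 + (4 + 4) = -6 + 8 = 2)
c(J) = 3 (c(J) = 5 - 2 = 3)
v(a, u) = u/2
204*v(5, -10) + c(-13) = 204*((½)*(-10)) + 3 = 204*(-5) + 3 = -1020 + 3 = -1017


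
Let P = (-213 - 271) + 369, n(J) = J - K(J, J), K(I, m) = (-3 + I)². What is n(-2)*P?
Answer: 3105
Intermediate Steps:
n(J) = J - (-3 + J)²
P = -115 (P = -484 + 369 = -115)
n(-2)*P = (-2 - (-3 - 2)²)*(-115) = (-2 - 1*(-5)²)*(-115) = (-2 - 1*25)*(-115) = (-2 - 25)*(-115) = -27*(-115) = 3105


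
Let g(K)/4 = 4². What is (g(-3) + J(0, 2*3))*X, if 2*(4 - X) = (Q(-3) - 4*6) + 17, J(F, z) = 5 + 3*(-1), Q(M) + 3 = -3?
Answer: 693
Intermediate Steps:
Q(M) = -6 (Q(M) = -3 - 3 = -6)
g(K) = 64 (g(K) = 4*4² = 4*16 = 64)
J(F, z) = 2 (J(F, z) = 5 - 3 = 2)
X = 21/2 (X = 4 - ((-6 - 4*6) + 17)/2 = 4 - ((-6 - 24) + 17)/2 = 4 - (-30 + 17)/2 = 4 - ½*(-13) = 4 + 13/2 = 21/2 ≈ 10.500)
(g(-3) + J(0, 2*3))*X = (64 + 2)*(21/2) = 66*(21/2) = 693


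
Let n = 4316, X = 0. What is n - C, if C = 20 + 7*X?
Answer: 4296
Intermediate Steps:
C = 20 (C = 20 + 7*0 = 20 + 0 = 20)
n - C = 4316 - 1*20 = 4316 - 20 = 4296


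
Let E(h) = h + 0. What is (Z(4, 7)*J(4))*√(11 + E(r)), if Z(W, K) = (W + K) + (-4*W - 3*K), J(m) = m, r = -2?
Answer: -312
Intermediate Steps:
Z(W, K) = -3*W - 2*K (Z(W, K) = (K + W) + (-4*W - 3*K) = -3*W - 2*K)
E(h) = h
(Z(4, 7)*J(4))*√(11 + E(r)) = ((-3*4 - 2*7)*4)*√(11 - 2) = ((-12 - 14)*4)*√9 = -26*4*3 = -104*3 = -312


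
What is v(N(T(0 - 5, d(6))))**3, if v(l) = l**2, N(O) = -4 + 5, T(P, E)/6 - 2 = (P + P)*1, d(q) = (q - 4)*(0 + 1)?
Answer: 1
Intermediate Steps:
d(q) = -4 + q (d(q) = (-4 + q)*1 = -4 + q)
T(P, E) = 12 + 12*P (T(P, E) = 12 + 6*((P + P)*1) = 12 + 6*((2*P)*1) = 12 + 6*(2*P) = 12 + 12*P)
N(O) = 1
v(N(T(0 - 5, d(6))))**3 = (1**2)**3 = 1**3 = 1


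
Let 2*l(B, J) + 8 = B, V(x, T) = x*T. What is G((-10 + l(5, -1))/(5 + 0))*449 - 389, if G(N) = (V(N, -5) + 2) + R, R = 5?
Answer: 15835/2 ≈ 7917.5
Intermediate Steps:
V(x, T) = T*x
l(B, J) = -4 + B/2
G(N) = 7 - 5*N (G(N) = (-5*N + 2) + 5 = (2 - 5*N) + 5 = 7 - 5*N)
G((-10 + l(5, -1))/(5 + 0))*449 - 389 = (7 - 5*(-10 + (-4 + (½)*5))/(5 + 0))*449 - 389 = (7 - 5*(-10 + (-4 + 5/2))/5)*449 - 389 = (7 - 5*(-10 - 3/2)/5)*449 - 389 = (7 - (-115)/(2*5))*449 - 389 = (7 - 5*(-23/10))*449 - 389 = (7 + 23/2)*449 - 389 = (37/2)*449 - 389 = 16613/2 - 389 = 15835/2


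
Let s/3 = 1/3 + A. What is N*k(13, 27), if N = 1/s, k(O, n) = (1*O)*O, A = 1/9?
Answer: 507/4 ≈ 126.75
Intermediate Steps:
A = 1/9 ≈ 0.11111
k(O, n) = O**2 (k(O, n) = O*O = O**2)
s = 4/3 (s = 3*(1/3 + 1/9) = 3*(4/9) = 4/3 ≈ 1.3333)
N = 3/4 (N = 1/(4/3) = 3/4 ≈ 0.75000)
N*k(13, 27) = (3/4)*13**2 = (3/4)*169 = 507/4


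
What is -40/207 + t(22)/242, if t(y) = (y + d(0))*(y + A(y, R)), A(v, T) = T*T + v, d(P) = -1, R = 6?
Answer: 169040/25047 ≈ 6.7489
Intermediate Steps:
A(v, T) = v + T² (A(v, T) = T² + v = v + T²)
t(y) = (-1 + y)*(36 + 2*y) (t(y) = (y - 1)*(y + (y + 6²)) = (-1 + y)*(y + (y + 36)) = (-1 + y)*(y + (36 + y)) = (-1 + y)*(36 + 2*y))
-40/207 + t(22)/242 = -40/207 + (-36 + 2*22² + 34*22)/242 = -40*1/207 + (-36 + 2*484 + 748)*(1/242) = -40/207 + (-36 + 968 + 748)*(1/242) = -40/207 + 1680*(1/242) = -40/207 + 840/121 = 169040/25047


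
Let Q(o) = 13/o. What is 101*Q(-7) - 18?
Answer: -1439/7 ≈ -205.57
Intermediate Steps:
101*Q(-7) - 18 = 101*(13/(-7)) - 18 = 101*(13*(-1/7)) - 18 = 101*(-13/7) - 18 = -1313/7 - 18 = -1439/7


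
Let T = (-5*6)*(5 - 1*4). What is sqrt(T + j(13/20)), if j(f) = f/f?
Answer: I*sqrt(29) ≈ 5.3852*I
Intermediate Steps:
T = -30 (T = -30*(5 - 4) = -30*1 = -30)
j(f) = 1
sqrt(T + j(13/20)) = sqrt(-30 + 1) = sqrt(-29) = I*sqrt(29)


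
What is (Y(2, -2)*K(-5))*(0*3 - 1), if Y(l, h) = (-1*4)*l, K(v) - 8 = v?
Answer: 24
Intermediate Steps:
K(v) = 8 + v
Y(l, h) = -4*l
(Y(2, -2)*K(-5))*(0*3 - 1) = ((-4*2)*(8 - 5))*(0*3 - 1) = (-8*3)*(0 - 1) = -24*(-1) = 24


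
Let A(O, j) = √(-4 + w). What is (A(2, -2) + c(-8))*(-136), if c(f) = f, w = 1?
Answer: 1088 - 136*I*√3 ≈ 1088.0 - 235.56*I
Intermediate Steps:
A(O, j) = I*√3 (A(O, j) = √(-4 + 1) = √(-3) = I*√3)
(A(2, -2) + c(-8))*(-136) = (I*√3 - 8)*(-136) = (-8 + I*√3)*(-136) = 1088 - 136*I*√3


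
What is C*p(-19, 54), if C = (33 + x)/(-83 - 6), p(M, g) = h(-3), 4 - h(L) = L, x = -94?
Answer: 427/89 ≈ 4.7978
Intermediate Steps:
h(L) = 4 - L
p(M, g) = 7 (p(M, g) = 4 - 1*(-3) = 4 + 3 = 7)
C = 61/89 (C = (33 - 94)/(-83 - 6) = -61/(-89) = -61*(-1/89) = 61/89 ≈ 0.68539)
C*p(-19, 54) = (61/89)*7 = 427/89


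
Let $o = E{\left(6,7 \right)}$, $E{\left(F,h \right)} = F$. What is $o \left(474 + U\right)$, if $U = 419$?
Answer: $5358$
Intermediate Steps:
$o = 6$
$o \left(474 + U\right) = 6 \left(474 + 419\right) = 6 \cdot 893 = 5358$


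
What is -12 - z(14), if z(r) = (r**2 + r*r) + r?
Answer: -418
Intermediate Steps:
z(r) = r + 2*r**2 (z(r) = (r**2 + r**2) + r = 2*r**2 + r = r + 2*r**2)
-12 - z(14) = -12 - 14*(1 + 2*14) = -12 - 14*(1 + 28) = -12 - 14*29 = -12 - 1*406 = -12 - 406 = -418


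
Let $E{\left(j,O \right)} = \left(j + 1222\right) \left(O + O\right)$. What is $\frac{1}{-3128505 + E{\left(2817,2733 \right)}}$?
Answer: $\frac{1}{18948669} \approx 5.2774 \cdot 10^{-8}$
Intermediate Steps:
$E{\left(j,O \right)} = 2 O \left(1222 + j\right)$ ($E{\left(j,O \right)} = \left(1222 + j\right) 2 O = 2 O \left(1222 + j\right)$)
$\frac{1}{-3128505 + E{\left(2817,2733 \right)}} = \frac{1}{-3128505 + 2 \cdot 2733 \left(1222 + 2817\right)} = \frac{1}{-3128505 + 2 \cdot 2733 \cdot 4039} = \frac{1}{-3128505 + 22077174} = \frac{1}{18948669}$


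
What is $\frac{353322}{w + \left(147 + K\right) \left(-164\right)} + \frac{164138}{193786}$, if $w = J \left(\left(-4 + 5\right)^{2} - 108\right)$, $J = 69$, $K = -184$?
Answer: $- \frac{34126507811}{127414295} \approx -267.84$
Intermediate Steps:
$w = -7383$ ($w = 69 \left(\left(-4 + 5\right)^{2} - 108\right) = 69 \left(1^{2} - 108\right) = 69 \left(1 - 108\right) = 69 \left(-107\right) = -7383$)
$\frac{353322}{w + \left(147 + K\right) \left(-164\right)} + \frac{164138}{193786} = \frac{353322}{-7383 + \left(147 - 184\right) \left(-164\right)} + \frac{164138}{193786} = \frac{353322}{-7383 - -6068} + 164138 \cdot \frac{1}{193786} = \frac{353322}{-7383 + 6068} + \frac{82069}{96893} = \frac{353322}{-1315} + \frac{82069}{96893} = 353322 \left(- \frac{1}{1315}\right) + \frac{82069}{96893} = - \frac{353322}{1315} + \frac{82069}{96893} = - \frac{34126507811}{127414295}$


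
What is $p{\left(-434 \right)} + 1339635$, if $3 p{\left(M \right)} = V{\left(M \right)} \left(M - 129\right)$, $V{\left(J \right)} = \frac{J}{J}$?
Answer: $\frac{4018342}{3} \approx 1.3394 \cdot 10^{6}$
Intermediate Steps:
$V{\left(J \right)} = 1$
$p{\left(M \right)} = -43 + \frac{M}{3}$ ($p{\left(M \right)} = \frac{1 \left(M - 129\right)}{3} = \frac{1 \left(-129 + M\right)}{3} = \frac{-129 + M}{3} = -43 + \frac{M}{3}$)
$p{\left(-434 \right)} + 1339635 = \left(-43 + \frac{1}{3} \left(-434\right)\right) + 1339635 = \left(-43 - \frac{434}{3}\right) + 1339635 = - \frac{563}{3} + 1339635 = \frac{4018342}{3}$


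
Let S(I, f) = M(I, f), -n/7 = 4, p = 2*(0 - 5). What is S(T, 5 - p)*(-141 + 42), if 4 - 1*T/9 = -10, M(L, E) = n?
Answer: 2772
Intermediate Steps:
p = -10 (p = 2*(-5) = -10)
n = -28 (n = -7*4 = -28)
M(L, E) = -28
T = 126 (T = 36 - 9*(-10) = 36 + 90 = 126)
S(I, f) = -28
S(T, 5 - p)*(-141 + 42) = -28*(-141 + 42) = -28*(-99) = 2772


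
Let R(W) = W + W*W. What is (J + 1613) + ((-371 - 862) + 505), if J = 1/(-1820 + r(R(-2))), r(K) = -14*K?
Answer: 1635479/1848 ≈ 885.00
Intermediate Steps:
R(W) = W + W²
J = -1/1848 (J = 1/(-1820 - (-28)*(1 - 2)) = 1/(-1820 - (-28)*(-1)) = 1/(-1820 - 14*2) = 1/(-1820 - 28) = 1/(-1848) = -1/1848 ≈ -0.00054113)
(J + 1613) + ((-371 - 862) + 505) = (-1/1848 + 1613) + ((-371 - 862) + 505) = 2980823/1848 + (-1233 + 505) = 2980823/1848 - 728 = 1635479/1848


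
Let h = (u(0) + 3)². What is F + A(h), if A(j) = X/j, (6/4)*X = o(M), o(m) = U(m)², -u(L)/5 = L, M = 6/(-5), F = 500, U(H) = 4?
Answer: 13532/27 ≈ 501.19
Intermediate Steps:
M = -6/5 (M = 6*(-⅕) = -6/5 ≈ -1.2000)
u(L) = -5*L
o(m) = 16 (o(m) = 4² = 16)
X = 32/3 (X = (⅔)*16 = 32/3 ≈ 10.667)
h = 9 (h = (-5*0 + 3)² = (0 + 3)² = 3² = 9)
A(j) = 32/(3*j)
F + A(h) = 500 + (32/3)/9 = 500 + (32/3)*(⅑) = 500 + 32/27 = 13532/27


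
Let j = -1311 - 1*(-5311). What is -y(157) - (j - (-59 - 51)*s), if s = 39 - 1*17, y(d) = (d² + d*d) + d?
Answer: -55875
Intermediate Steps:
y(d) = d + 2*d² (y(d) = (d² + d²) + d = 2*d² + d = d + 2*d²)
j = 4000 (j = -1311 + 5311 = 4000)
s = 22 (s = 39 - 17 = 22)
-y(157) - (j - (-59 - 51)*s) = -157*(1 + 2*157) - (4000 - (-59 - 51)*22) = -157*(1 + 314) - (4000 - (-110)*22) = -157*315 - (4000 - 1*(-2420)) = -1*49455 - (4000 + 2420) = -49455 - 1*6420 = -49455 - 6420 = -55875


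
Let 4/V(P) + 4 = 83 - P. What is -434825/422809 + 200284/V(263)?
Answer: -3895366811601/422809 ≈ -9.2131e+6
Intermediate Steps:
V(P) = 4/(79 - P) (V(P) = 4/(-4 + (83 - P)) = 4/(79 - P))
-434825/422809 + 200284/V(263) = -434825/422809 + 200284/((-4/(-79 + 263))) = -434825*1/422809 + 200284/((-4/184)) = -434825/422809 + 200284/((-4*1/184)) = -434825/422809 + 200284/(-1/46) = -434825/422809 + 200284*(-46) = -434825/422809 - 9213064 = -3895366811601/422809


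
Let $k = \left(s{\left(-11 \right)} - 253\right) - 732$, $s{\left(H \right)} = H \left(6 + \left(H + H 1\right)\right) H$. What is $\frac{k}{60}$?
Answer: $- \frac{2921}{60} \approx -48.683$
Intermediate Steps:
$s{\left(H \right)} = H^{2} \left(6 + 2 H\right)$ ($s{\left(H \right)} = H \left(6 + \left(H + H\right)\right) H = H \left(6 + 2 H\right) H = H^{2} \left(6 + 2 H\right)$)
$k = -2921$ ($k = \left(2 \left(-11\right)^{2} \left(3 - 11\right) - 253\right) - 732 = \left(2 \cdot 121 \left(-8\right) - 253\right) - 732 = \left(-1936 - 253\right) - 732 = -2189 - 732 = -2921$)
$\frac{k}{60} = - \frac{2921}{60}$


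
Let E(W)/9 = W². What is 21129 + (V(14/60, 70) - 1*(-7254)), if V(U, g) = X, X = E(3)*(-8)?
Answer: 27735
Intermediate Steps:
E(W) = 9*W²
X = -648 (X = (9*3²)*(-8) = (9*9)*(-8) = 81*(-8) = -648)
V(U, g) = -648
21129 + (V(14/60, 70) - 1*(-7254)) = 21129 + (-648 - 1*(-7254)) = 21129 + (-648 + 7254) = 21129 + 6606 = 27735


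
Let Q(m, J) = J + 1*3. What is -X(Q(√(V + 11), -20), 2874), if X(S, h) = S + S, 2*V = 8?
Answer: 34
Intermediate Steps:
V = 4 (V = (½)*8 = 4)
Q(m, J) = 3 + J (Q(m, J) = J + 3 = 3 + J)
X(S, h) = 2*S
-X(Q(√(V + 11), -20), 2874) = -2*(3 - 20) = -2*(-17) = -1*(-34) = 34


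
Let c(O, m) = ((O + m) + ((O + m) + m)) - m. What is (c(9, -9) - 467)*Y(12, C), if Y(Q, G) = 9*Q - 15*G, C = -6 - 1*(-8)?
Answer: -36426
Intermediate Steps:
C = 2 (C = -6 + 8 = 2)
Y(Q, G) = -15*G + 9*Q
c(O, m) = 2*O + 2*m (c(O, m) = ((O + m) + (O + 2*m)) - m = (2*O + 3*m) - m = 2*O + 2*m)
(c(9, -9) - 467)*Y(12, C) = ((2*9 + 2*(-9)) - 467)*(-15*2 + 9*12) = ((18 - 18) - 467)*(-30 + 108) = (0 - 467)*78 = -467*78 = -36426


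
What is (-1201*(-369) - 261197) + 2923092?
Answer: 3105064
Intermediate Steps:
(-1201*(-369) - 261197) + 2923092 = (443169 - 261197) + 2923092 = 181972 + 2923092 = 3105064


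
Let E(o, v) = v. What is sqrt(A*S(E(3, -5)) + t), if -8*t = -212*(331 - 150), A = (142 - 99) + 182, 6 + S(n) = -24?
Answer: I*sqrt(7814)/2 ≈ 44.198*I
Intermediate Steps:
S(n) = -30 (S(n) = -6 - 24 = -30)
A = 225 (A = 43 + 182 = 225)
t = 9593/2 (t = -(-53)*(331 - 150)/2 = -(-53)*181/2 = -1/8*(-38372) = 9593/2 ≈ 4796.5)
sqrt(A*S(E(3, -5)) + t) = sqrt(225*(-30) + 9593/2) = sqrt(-6750 + 9593/2) = sqrt(-3907/2) = I*sqrt(7814)/2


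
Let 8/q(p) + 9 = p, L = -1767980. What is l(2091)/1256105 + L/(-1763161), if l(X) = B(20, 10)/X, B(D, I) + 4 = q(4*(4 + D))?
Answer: 4752888774956936/4739933787586281 ≈ 1.0027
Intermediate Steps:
q(p) = 8/(-9 + p)
B(D, I) = -4 + 8/(7 + 4*D) (B(D, I) = -4 + 8/(-9 + 4*(4 + D)) = -4 + 8/(-9 + (16 + 4*D)) = -4 + 8/(7 + 4*D))
l(X) = -340/(87*X) (l(X) = (4*(-5 - 4*20)/(7 + 4*20))/X = (4*(-5 - 80)/(7 + 80))/X = (4*(-85)/87)/X = (4*(1/87)*(-85))/X = -340/(87*X))
l(2091)/1256105 + L/(-1763161) = -340/87/2091/1256105 - 1767980/(-1763161) = -340/87*1/2091*(1/1256105) - 1767980*(-1/1763161) = -20/10701*1/1256105 + 1767980/1763161 = -4/2688315921 + 1767980/1763161 = 4752888774956936/4739933787586281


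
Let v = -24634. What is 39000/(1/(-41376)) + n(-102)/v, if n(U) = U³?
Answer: -19875498957396/12317 ≈ -1.6137e+9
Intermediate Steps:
39000/(1/(-41376)) + n(-102)/v = 39000/(1/(-41376)) + (-102)³/(-24634) = 39000/(-1/41376) - 1061208*(-1/24634) = 39000*(-41376) + 530604/12317 = -1613664000 + 530604/12317 = -19875498957396/12317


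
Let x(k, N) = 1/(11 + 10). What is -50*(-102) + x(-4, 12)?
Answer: 107101/21 ≈ 5100.0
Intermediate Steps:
x(k, N) = 1/21
-50*(-102) + x(-4, 12) = -50*(-102) + 1/21 = 5100 + 1/21 = 107101/21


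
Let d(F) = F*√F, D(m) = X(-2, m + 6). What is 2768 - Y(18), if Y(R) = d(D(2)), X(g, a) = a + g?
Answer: 2768 - 6*√6 ≈ 2753.3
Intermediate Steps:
D(m) = 4 + m (D(m) = (m + 6) - 2 = (6 + m) - 2 = 4 + m)
d(F) = F^(3/2)
Y(R) = 6*√6 (Y(R) = (4 + 2)^(3/2) = 6^(3/2) = 6*√6)
2768 - Y(18) = 2768 - 6*√6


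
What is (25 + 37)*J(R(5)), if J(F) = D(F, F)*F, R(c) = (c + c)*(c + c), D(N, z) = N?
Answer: 620000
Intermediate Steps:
R(c) = 4*c² (R(c) = (2*c)*(2*c) = 4*c²)
J(F) = F² (J(F) = F*F = F²)
(25 + 37)*J(R(5)) = (25 + 37)*(4*5²)² = 62*(4*25)² = 62*100² = 62*10000 = 620000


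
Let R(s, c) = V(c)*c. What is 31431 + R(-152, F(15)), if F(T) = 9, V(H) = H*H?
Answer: 32160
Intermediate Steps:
V(H) = H²
R(s, c) = c³ (R(s, c) = c²*c = c³)
31431 + R(-152, F(15)) = 31431 + 9³ = 31431 + 729 = 32160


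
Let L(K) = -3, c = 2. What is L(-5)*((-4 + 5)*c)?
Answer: -6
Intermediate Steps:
L(-5)*((-4 + 5)*c) = -3*(-4 + 5)*2 = -3*2 = -6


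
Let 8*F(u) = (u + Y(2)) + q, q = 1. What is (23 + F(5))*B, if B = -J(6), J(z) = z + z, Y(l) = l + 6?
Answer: -297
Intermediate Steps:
Y(l) = 6 + l
J(z) = 2*z
F(u) = 9/8 + u/8 (F(u) = ((u + (6 + 2)) + 1)/8 = ((u + 8) + 1)/8 = ((8 + u) + 1)/8 = (9 + u)/8 = 9/8 + u/8)
B = -12 (B = -2*6 = -1*12 = -12)
(23 + F(5))*B = (23 + (9/8 + (⅛)*5))*(-12) = (23 + (9/8 + 5/8))*(-12) = (23 + 7/4)*(-12) = (99/4)*(-12) = -297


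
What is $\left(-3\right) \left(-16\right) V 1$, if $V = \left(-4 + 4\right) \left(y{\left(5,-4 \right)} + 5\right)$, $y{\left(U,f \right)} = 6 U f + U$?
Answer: $0$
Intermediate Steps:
$y{\left(U,f \right)} = U + 6 U f$ ($y{\left(U,f \right)} = 6 U f + U = U + 6 U f$)
$V = 0$ ($V = \left(-4 + 4\right) \left(5 \left(1 + 6 \left(-4\right)\right) + 5\right) = 0 \left(5 \left(1 - 24\right) + 5\right) = 0 \left(5 \left(-23\right) + 5\right) = 0 \left(-115 + 5\right) = 0 \left(-110\right) = 0$)
$\left(-3\right) \left(-16\right) V 1 = \left(-3\right) \left(-16\right) 0 \cdot 1 = 48 \cdot 0 = 0$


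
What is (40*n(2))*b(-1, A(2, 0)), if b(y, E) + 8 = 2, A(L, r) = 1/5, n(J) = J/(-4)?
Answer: 120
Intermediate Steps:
n(J) = -J/4 (n(J) = J*(-1/4) = -J/4)
A(L, r) = 1/5
b(y, E) = -6 (b(y, E) = -8 + 2 = -6)
(40*n(2))*b(-1, A(2, 0)) = (40*(-1/4*2))*(-6) = (40*(-1/2))*(-6) = -20*(-6) = 120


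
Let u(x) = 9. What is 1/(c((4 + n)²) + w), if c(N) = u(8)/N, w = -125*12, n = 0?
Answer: -16/23991 ≈ -0.00066692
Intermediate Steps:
w = -1500
c(N) = 9/N
1/(c((4 + n)²) + w) = 1/(9/((4 + 0)²) - 1500) = 1/(9/(4²) - 1500) = 1/(9/16 - 1500) = 1/(-23991/16) = -16/23991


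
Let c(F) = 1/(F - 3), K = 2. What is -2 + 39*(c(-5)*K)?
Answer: -47/4 ≈ -11.750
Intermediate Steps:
c(F) = 1/(-3 + F)
-2 + 39*(c(-5)*K) = -2 + 39*(2/(-3 - 5)) = -2 + 39*(2/(-8)) = -2 + 39*(-⅛*2) = -2 + 39*(-¼) = -2 - 39/4 = -47/4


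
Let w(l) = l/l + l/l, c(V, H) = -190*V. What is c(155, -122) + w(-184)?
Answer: -29448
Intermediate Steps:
w(l) = 2 (w(l) = 1 + 1 = 2)
c(155, -122) + w(-184) = -190*155 + 2 = -29450 + 2 = -29448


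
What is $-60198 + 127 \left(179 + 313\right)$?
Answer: $2286$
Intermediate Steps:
$-60198 + 127 \left(179 + 313\right) = -60198 + 127 \cdot 492 = -60198 + 62484 = 2286$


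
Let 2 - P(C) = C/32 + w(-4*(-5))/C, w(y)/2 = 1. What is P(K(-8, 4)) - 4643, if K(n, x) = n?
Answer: -9281/2 ≈ -4640.5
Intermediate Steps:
w(y) = 2 (w(y) = 2*1 = 2)
P(C) = 2 - 2/C - C/32 (P(C) = 2 - (C/32 + 2/C) = 2 - (2/C + C/32) = 2 + (-2/C - C/32) = 2 - 2/C - C/32)
P(K(-8, 4)) - 4643 = (2 - 2/(-8) - 1/32*(-8)) - 4643 = (2 - 2*(-⅛) + ¼) - 4643 = (2 + ¼ + ¼) - 4643 = 5/2 - 4643 = -9281/2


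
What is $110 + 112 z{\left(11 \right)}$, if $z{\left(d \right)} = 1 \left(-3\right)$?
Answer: $-226$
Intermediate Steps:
$z{\left(d \right)} = -3$
$110 + 112 z{\left(11 \right)} = 110 + 112 \left(-3\right) = 110 - 336 = -226$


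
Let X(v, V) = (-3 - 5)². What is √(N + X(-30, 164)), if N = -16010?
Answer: I*√15946 ≈ 126.28*I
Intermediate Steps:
X(v, V) = 64 (X(v, V) = (-8)² = 64)
√(N + X(-30, 164)) = √(-16010 + 64) = √(-15946) = I*√15946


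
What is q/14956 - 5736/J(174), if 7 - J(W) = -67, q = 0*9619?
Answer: -2868/37 ≈ -77.514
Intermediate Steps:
q = 0
J(W) = 74 (J(W) = 7 - 1*(-67) = 7 + 67 = 74)
q/14956 - 5736/J(174) = 0/14956 - 5736/74 = 0*(1/14956) - 5736*1/74 = 0 - 2868/37 = -2868/37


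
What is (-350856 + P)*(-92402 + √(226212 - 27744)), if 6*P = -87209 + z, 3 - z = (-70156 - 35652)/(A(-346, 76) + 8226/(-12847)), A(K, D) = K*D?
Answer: 5703103017842903762/168916469 - 370323349138086*√5513/168916469 ≈ 3.3600e+10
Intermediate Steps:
A(K, D) = D*K
z = -172908281/168916469 (z = 3 - (-70156 - 35652)/(76*(-346) + 8226/(-12847)) = 3 - (-105808)/(-26296 + 8226*(-1/12847)) = 3 - (-105808)/(-26296 - 8226/12847) = 3 - (-105808)/(-337832938/12847) = 3 - (-105808)*(-12847)/337832938 = 3 - 1*679657688/168916469 = 3 - 679657688/168916469 = -172908281/168916469 ≈ -1.0236)
P = -2455201542217/168916469 (P = (-87209 - 172908281/168916469)/6 = (⅙)*(-14731209253302/168916469) = -2455201542217/168916469 ≈ -14535.)
(-350856 + P)*(-92402 + √(226212 - 27744)) = (-350856 - 2455201542217/168916469)*(-92402 + √(226212 - 27744)) = -61720558189681*(-92402 + √198468)/168916469 = -61720558189681*(-92402 + 6*√5513)/168916469 = 5703103017842903762/168916469 - 370323349138086*√5513/168916469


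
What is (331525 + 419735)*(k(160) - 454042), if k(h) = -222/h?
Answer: -1364418541173/4 ≈ -3.4110e+11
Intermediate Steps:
(331525 + 419735)*(k(160) - 454042) = (331525 + 419735)*(-222/160 - 454042) = 751260*(-222*1/160 - 454042) = 751260*(-111/80 - 454042) = 751260*(-36323471/80) = -1364418541173/4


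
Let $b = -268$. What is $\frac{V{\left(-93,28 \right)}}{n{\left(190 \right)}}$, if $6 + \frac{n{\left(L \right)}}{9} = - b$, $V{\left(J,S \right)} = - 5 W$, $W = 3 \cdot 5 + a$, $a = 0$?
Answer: $- \frac{25}{786} \approx -0.031807$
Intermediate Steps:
$W = 15$ ($W = 3 \cdot 5 + 0 = 15 + 0 = 15$)
$V{\left(J,S \right)} = -75$ ($V{\left(J,S \right)} = \left(-5\right) 15 = -75$)
$n{\left(L \right)} = 2358$ ($n{\left(L \right)} = -54 + 9 \left(\left(-1\right) \left(-268\right)\right) = -54 + 9 \cdot 268 = -54 + 2412 = 2358$)
$\frac{V{\left(-93,28 \right)}}{n{\left(190 \right)}} = - \frac{75}{2358} = \left(-75\right) \frac{1}{2358} = - \frac{25}{786}$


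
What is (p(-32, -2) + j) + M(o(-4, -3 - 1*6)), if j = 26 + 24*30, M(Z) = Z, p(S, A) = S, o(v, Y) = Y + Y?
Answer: 696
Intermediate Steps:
o(v, Y) = 2*Y
j = 746 (j = 26 + 720 = 746)
(p(-32, -2) + j) + M(o(-4, -3 - 1*6)) = (-32 + 746) + 2*(-3 - 1*6) = 714 + 2*(-3 - 6) = 714 + 2*(-9) = 714 - 18 = 696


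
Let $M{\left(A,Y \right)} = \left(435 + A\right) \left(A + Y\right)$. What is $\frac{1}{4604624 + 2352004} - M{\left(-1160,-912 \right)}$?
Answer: $- \frac{10450246581599}{6956628} \approx -1.5022 \cdot 10^{6}$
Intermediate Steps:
$\frac{1}{4604624 + 2352004} - M{\left(-1160,-912 \right)} = \frac{1}{4604624 + 2352004} - \left(\left(-1160\right)^{2} + 435 \left(-1160\right) + 435 \left(-912\right) - -1057920\right) = \frac{1}{6956628} - \left(1345600 - 504600 - 396720 + 1057920\right) = \frac{1}{6956628} - 1502200 = - \frac{10450246581599}{6956628}$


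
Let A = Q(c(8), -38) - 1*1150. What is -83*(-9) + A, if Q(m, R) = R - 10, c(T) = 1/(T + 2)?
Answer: -451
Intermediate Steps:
c(T) = 1/(2 + T)
Q(m, R) = -10 + R
A = -1198 (A = (-10 - 38) - 1*1150 = -48 - 1150 = -1198)
-83*(-9) + A = -83*(-9) - 1198 = 747 - 1198 = -451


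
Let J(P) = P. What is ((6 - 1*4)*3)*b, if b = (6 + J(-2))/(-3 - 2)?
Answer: -24/5 ≈ -4.8000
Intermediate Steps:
b = -4/5 (b = (6 - 2)/(-3 - 2) = 4/(-5) = 4*(-1/5) = -4/5 ≈ -0.80000)
((6 - 1*4)*3)*b = ((6 - 1*4)*3)*(-4/5) = ((6 - 4)*3)*(-4/5) = (2*3)*(-4/5) = 6*(-4/5) = -24/5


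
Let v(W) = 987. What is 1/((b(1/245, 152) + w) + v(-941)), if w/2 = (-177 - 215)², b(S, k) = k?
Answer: 1/308467 ≈ 3.2418e-6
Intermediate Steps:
w = 307328 (w = 2*(-177 - 215)² = 2*(-392)² = 2*153664 = 307328)
1/((b(1/245, 152) + w) + v(-941)) = 1/((152 + 307328) + 987) = 1/(307480 + 987) = 1/308467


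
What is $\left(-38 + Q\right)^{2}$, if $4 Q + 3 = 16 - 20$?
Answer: $\frac{25281}{16} \approx 1580.1$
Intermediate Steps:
$Q = - \frac{7}{4}$ ($Q = - \frac{3}{4} + \frac{16 - 20}{4} = - \frac{3}{4} + \frac{1}{4} \left(-4\right) = - \frac{3}{4} - 1 = - \frac{7}{4} \approx -1.75$)
$\left(-38 + Q\right)^{2} = \left(-38 - \frac{7}{4}\right)^{2} = \left(- \frac{159}{4}\right)^{2} = \frac{25281}{16}$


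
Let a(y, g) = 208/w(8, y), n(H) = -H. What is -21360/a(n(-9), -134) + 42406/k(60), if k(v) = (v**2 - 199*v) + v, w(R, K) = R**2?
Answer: -353997239/53820 ≈ -6577.4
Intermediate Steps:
k(v) = v**2 - 198*v
a(y, g) = 13/4 (a(y, g) = 208/(8**2) = 208/64 = 208*(1/64) = 13/4)
-21360/a(n(-9), -134) + 42406/k(60) = -21360/13/4 + 42406/((60*(-198 + 60))) = -21360*4/13 + 42406/((60*(-138))) = -85440/13 + 42406/(-8280) = -85440/13 + 42406*(-1/8280) = -85440/13 - 21203/4140 = -353997239/53820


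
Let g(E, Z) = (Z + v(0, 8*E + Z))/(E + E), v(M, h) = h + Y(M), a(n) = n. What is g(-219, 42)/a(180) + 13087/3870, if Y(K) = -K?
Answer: 480664/141255 ≈ 3.4028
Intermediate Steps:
v(M, h) = h - M
g(E, Z) = (2*Z + 8*E)/(2*E) (g(E, Z) = (Z + ((8*E + Z) - 1*0))/(E + E) = (Z + ((Z + 8*E) + 0))/((2*E)) = (Z + (Z + 8*E))*(1/(2*E)) = (2*Z + 8*E)*(1/(2*E)) = (2*Z + 8*E)/(2*E))
g(-219, 42)/a(180) + 13087/3870 = (4 + 42/(-219))/180 + 13087/3870 = (4 + 42*(-1/219))*(1/180) + 13087*(1/3870) = (4 - 14/73)*(1/180) + 13087/3870 = (278/73)*(1/180) + 13087/3870 = 139/6570 + 13087/3870 = 480664/141255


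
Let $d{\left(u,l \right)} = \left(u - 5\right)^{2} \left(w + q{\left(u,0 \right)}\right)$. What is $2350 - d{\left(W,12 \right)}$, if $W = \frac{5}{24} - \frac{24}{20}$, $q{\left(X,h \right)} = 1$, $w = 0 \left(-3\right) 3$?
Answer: $\frac{33323039}{14400} \approx 2314.1$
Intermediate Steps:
$w = 0$ ($w = 0 \cdot 3 = 0$)
$W = - \frac{119}{120}$ ($W = 5 \cdot \frac{1}{24} - \frac{6}{5} = \frac{5}{24} - \frac{6}{5} = - \frac{119}{120} \approx -0.99167$)
$d{\left(u,l \right)} = \left(-5 + u\right)^{2}$ ($d{\left(u,l \right)} = \left(u - 5\right)^{2} \left(0 + 1\right) = \left(-5 + u\right)^{2} \cdot 1 = \left(-5 + u\right)^{2}$)
$2350 - d{\left(W,12 \right)} = 2350 - \left(-5 - \frac{119}{120}\right)^{2} = 2350 - \left(- \frac{719}{120}\right)^{2} = 2350 - \frac{516961}{14400} = \frac{33323039}{14400}$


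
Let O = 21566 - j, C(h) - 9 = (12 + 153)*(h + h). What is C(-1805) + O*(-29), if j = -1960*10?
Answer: -1789455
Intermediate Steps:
j = -19600
C(h) = 9 + 330*h (C(h) = 9 + (12 + 153)*(h + h) = 9 + 165*(2*h) = 9 + 330*h)
O = 41166 (O = 21566 - 1*(-19600) = 21566 + 19600 = 41166)
C(-1805) + O*(-29) = (9 + 330*(-1805)) + 41166*(-29) = (9 - 595650) - 1193814 = -595641 - 1193814 = -1789455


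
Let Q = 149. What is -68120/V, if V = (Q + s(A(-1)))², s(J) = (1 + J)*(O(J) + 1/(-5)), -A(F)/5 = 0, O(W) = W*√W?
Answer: -212875/69192 ≈ -3.0766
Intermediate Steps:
O(W) = W^(3/2)
A(F) = 0 (A(F) = -5*0 = 0)
s(J) = (1 + J)*(-⅕ + J^(3/2)) (s(J) = (1 + J)*(J^(3/2) + 1/(-5)) = (1 + J)*(J^(3/2) - ⅕) = (1 + J)*(-⅕ + J^(3/2)))
V = 553536/25 (V = (149 + (-⅕ + 0^(3/2) + 0^(5/2) - ⅕*0))² = (149 + (-⅕ + 0 + 0 + 0))² = (149 - ⅕)² = (744/5)² = 553536/25 ≈ 22141.)
-68120/V = -68120/553536/25 = -68120*25/553536 = -212875/69192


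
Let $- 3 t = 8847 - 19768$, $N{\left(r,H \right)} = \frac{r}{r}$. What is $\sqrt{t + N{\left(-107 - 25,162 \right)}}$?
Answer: $\frac{2 \sqrt{8193}}{3} \approx 60.343$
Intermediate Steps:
$N{\left(r,H \right)} = 1$
$t = \frac{10921}{3}$ ($t = - \frac{8847 - 19768}{3} = \left(- \frac{1}{3}\right) \left(-10921\right) = \frac{10921}{3} \approx 3640.3$)
$\sqrt{t + N{\left(-107 - 25,162 \right)}} = \sqrt{\frac{10921}{3} + 1} = \sqrt{\frac{10924}{3}} = \frac{2 \sqrt{8193}}{3}$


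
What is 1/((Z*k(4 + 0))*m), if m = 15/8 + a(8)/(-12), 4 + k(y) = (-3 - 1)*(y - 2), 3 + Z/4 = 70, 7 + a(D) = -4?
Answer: -1/8978 ≈ -0.00011138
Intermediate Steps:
a(D) = -11 (a(D) = -7 - 4 = -11)
Z = 268 (Z = -12 + 4*70 = -12 + 280 = 268)
k(y) = 4 - 4*y (k(y) = -4 + (-3 - 1)*(y - 2) = -4 - 4*(-2 + y) = -4 + (8 - 4*y) = 4 - 4*y)
m = 67/24 (m = 15/8 - 11/(-12) = 15*(⅛) - 11*(-1/12) = 15/8 + 11/12 = 67/24 ≈ 2.7917)
1/((Z*k(4 + 0))*m) = 1/((268*(4 - 4*(4 + 0)))*(67/24)) = 1/((268*(4 - 4*4))*(67/24)) = 1/((268*(4 - 16))*(67/24)) = 1/((268*(-12))*(67/24)) = 1/(-3216*67/24) = 1/(-8978) = -1/8978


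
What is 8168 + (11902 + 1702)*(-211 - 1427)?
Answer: -22275184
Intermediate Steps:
8168 + (11902 + 1702)*(-211 - 1427) = 8168 + 13604*(-1638) = 8168 - 22283352 = -22275184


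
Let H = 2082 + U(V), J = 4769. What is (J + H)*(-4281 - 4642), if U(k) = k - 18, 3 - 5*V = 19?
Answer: -304711527/5 ≈ -6.0942e+7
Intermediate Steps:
V = -16/5 (V = ⅗ - ⅕*19 = ⅗ - 19/5 = -16/5 ≈ -3.2000)
U(k) = -18 + k
H = 10304/5 (H = 2082 + (-18 - 16/5) = 2082 - 106/5 = 10304/5 ≈ 2060.8)
(J + H)*(-4281 - 4642) = (4769 + 10304/5)*(-4281 - 4642) = (34149/5)*(-8923) = -304711527/5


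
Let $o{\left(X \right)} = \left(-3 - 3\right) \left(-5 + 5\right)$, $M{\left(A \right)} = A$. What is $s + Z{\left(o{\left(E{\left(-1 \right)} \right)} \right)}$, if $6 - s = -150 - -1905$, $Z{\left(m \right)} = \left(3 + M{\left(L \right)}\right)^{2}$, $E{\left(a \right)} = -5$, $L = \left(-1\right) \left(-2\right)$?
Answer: $-1724$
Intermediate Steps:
$L = 2$
$o{\left(X \right)} = 0$ ($o{\left(X \right)} = \left(-6\right) 0 = 0$)
$Z{\left(m \right)} = 25$ ($Z{\left(m \right)} = \left(3 + 2\right)^{2} = 5^{2} = 25$)
$s = -1749$ ($s = 6 - \left(-150 - -1905\right) = 6 - \left(-150 + 1905\right) = 6 - 1755 = -1749$)
$s + Z{\left(o{\left(E{\left(-1 \right)} \right)} \right)} = -1749 + 25 = -1724$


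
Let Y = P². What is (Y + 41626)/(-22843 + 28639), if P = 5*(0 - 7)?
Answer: 42851/5796 ≈ 7.3932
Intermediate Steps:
P = -35 (P = 5*(-7) = -35)
Y = 1225 (Y = (-35)² = 1225)
(Y + 41626)/(-22843 + 28639) = (1225 + 41626)/(-22843 + 28639) = 42851/5796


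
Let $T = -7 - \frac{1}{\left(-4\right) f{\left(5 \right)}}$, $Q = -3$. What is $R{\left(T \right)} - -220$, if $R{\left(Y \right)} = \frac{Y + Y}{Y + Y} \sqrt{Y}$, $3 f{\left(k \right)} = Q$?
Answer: $220 + \frac{i \sqrt{29}}{2} \approx 220.0 + 2.6926 i$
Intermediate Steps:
$f{\left(k \right)} = -1$ ($f{\left(k \right)} = \frac{1}{3} \left(-3\right) = -1$)
$T = - \frac{29}{4}$ ($T = -7 - \frac{1}{\left(-4\right) \left(-1\right)} = -7 - \frac{1}{4} = - \frac{29}{4} \approx -7.25$)
$R{\left(Y \right)} = \sqrt{Y}$ ($R{\left(Y \right)} = \frac{2 Y}{2 Y} \sqrt{Y} = 2 Y \frac{1}{2 Y} \sqrt{Y} = 1 \sqrt{Y} = \sqrt{Y}$)
$R{\left(T \right)} - -220 = \sqrt{- \frac{29}{4}} - -220 = \frac{i \sqrt{29}}{2} + 220 = 220 + \frac{i \sqrt{29}}{2}$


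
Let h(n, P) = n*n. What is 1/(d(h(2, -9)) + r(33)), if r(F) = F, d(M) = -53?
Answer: -1/20 ≈ -0.050000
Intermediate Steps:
h(n, P) = n²
1/(d(h(2, -9)) + r(33)) = 1/(-53 + 33) = 1/(-20) = -1/20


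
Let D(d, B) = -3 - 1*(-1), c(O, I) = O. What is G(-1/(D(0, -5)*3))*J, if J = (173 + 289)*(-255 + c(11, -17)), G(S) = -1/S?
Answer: 676368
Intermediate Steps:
D(d, B) = -2 (D(d, B) = -3 + 1 = -2)
J = -112728 (J = (173 + 289)*(-255 + 11) = 462*(-244) = -112728)
G(-1/(D(0, -5)*3))*J = -1/((-1/((-2*3))))*(-112728) = -1/((-1/(-6)))*(-112728) = -1/((-1*(-⅙)))*(-112728) = -1/⅙*(-112728) = -1*6*(-112728) = -6*(-112728) = 676368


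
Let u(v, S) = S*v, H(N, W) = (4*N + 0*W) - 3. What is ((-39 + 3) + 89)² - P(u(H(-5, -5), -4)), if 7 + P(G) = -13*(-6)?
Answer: 2738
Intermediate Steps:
H(N, W) = -3 + 4*N (H(N, W) = (4*N + 0) - 3 = 4*N - 3 = -3 + 4*N)
P(G) = 71 (P(G) = -7 - 13*(-6) = -7 + 78 = 71)
((-39 + 3) + 89)² - P(u(H(-5, -5), -4)) = ((-39 + 3) + 89)² - 1*71 = (-36 + 89)² - 71 = 53² - 71 = 2809 - 71 = 2738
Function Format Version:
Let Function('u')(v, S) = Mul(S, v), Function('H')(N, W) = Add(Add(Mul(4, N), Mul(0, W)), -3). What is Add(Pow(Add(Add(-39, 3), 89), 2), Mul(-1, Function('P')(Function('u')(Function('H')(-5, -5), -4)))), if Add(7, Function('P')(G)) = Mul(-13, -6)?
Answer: 2738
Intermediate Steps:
Function('H')(N, W) = Add(-3, Mul(4, N)) (Function('H')(N, W) = Add(Add(Mul(4, N), 0), -3) = Add(Mul(4, N), -3) = Add(-3, Mul(4, N)))
Function('P')(G) = 71 (Function('P')(G) = Add(-7, Mul(-13, -6)) = Add(-7, 78) = 71)
Add(Pow(Add(Add(-39, 3), 89), 2), Mul(-1, Function('P')(Function('u')(Function('H')(-5, -5), -4)))) = Add(Pow(Add(Add(-39, 3), 89), 2), Mul(-1, 71)) = Add(Pow(Add(-36, 89), 2), -71) = Add(Pow(53, 2), -71) = Add(2809, -71) = 2738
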